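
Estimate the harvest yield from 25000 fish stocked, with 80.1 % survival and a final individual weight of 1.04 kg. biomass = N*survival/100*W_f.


Survivors = 25000 * 80.1/100 = 20025 fish
Harvest biomass = survivors * W_f = 20025 * 1.04 = 20826 kg

20826 kg


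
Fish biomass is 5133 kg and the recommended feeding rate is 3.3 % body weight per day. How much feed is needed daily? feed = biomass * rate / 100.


Feeding rate fraction = 3.3% / 100 = 0.033
Daily feed = 5133 kg * 0.033 = 169.389 kg/day

169.389 kg/day


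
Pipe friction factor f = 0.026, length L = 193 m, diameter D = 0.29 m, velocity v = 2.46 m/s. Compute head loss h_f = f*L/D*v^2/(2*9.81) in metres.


v^2 = 2.46^2 = 6.0516 m^2/s^2
L/D = 193/0.29 = 665.51724
h_f = f*(L/D)*v^2/(2g) = 0.026 * 665.51724 * 6.0516 / 19.62 = 5.33708 m

5.33708 m


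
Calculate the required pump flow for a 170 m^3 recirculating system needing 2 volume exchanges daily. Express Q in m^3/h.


Daily recirculation volume = 170 m^3 * 2 = 340 m^3/day
Flow rate Q = daily volume / 24 h = 340 / 24 = 14.1667 m^3/h

14.1667 m^3/h


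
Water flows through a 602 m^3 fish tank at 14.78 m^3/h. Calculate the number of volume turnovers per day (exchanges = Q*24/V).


Daily flow volume = 14.78 m^3/h * 24 h = 354.72 m^3/day
Exchanges = daily flow / tank volume = 354.72 / 602 = 0.589236 exchanges/day

0.589236 exchanges/day


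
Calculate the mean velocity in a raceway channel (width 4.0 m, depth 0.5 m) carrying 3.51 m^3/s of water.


Cross-sectional area = W * d = 4.0 * 0.5 = 2 m^2
Velocity = Q / A = 3.51 / 2 = 1.755 m/s

1.755 m/s


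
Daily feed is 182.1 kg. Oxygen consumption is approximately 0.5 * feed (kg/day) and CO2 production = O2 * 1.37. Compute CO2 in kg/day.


O2 = 182.1 * 0.5 = 91.05
CO2 = 91.05 * 1.37 = 124.7385

124.7385 kg/day


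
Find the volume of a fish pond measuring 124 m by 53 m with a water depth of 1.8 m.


Base area = L * W = 124 * 53 = 6572 m^2
Volume = area * depth = 6572 * 1.8 = 11829.6 m^3

11829.6 m^3


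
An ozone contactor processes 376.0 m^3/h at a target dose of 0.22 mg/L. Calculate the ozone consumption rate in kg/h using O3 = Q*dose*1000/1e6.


O3 demand (mg/h) = Q * dose * 1000 = 376.0 * 0.22 * 1000 = 82720 mg/h
Convert mg to kg: 82720 / 1e6 = 0.08272 kg/h

0.08272 kg/h


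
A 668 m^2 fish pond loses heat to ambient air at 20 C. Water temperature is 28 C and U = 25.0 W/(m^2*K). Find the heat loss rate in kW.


Temperature difference dT = 28 - 20 = 8 K
Heat loss (W) = U * A * dT = 25.0 * 668 * 8 = 133600 W
Convert to kW: 133600 / 1000 = 133.6 kW

133.6 kW


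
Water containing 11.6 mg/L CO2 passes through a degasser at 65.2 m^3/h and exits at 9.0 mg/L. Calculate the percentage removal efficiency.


CO2_out / CO2_in = 9.0 / 11.6 = 0.77586207
Fraction remaining = 0.77586207
efficiency = (1 - 0.77586207) * 100 = 22.4138 %

22.4138 %


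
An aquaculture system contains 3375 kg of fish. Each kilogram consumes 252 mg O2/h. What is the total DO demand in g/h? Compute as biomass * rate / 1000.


Total O2 consumption (mg/h) = 3375 kg * 252 mg/(kg*h) = 850500 mg/h
Convert to g/h: 850500 / 1000 = 850.5 g/h

850.5 g/h


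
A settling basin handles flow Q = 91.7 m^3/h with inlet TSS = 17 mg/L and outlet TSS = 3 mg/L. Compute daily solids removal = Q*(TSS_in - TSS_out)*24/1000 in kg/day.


Concentration drop: TSS_in - TSS_out = 17 - 3 = 14 mg/L
Hourly solids removed = Q * dTSS = 91.7 m^3/h * 14 mg/L = 1283.8 g/h  (m^3/h * mg/L = g/h)
Daily solids removed = 1283.8 * 24 = 30811.2 g/day
Convert g to kg: 30811.2 / 1000 = 30.8112 kg/day

30.8112 kg/day


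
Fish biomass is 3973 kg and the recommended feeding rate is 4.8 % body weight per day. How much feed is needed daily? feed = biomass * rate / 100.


Feeding rate fraction = 4.8% / 100 = 0.048
Daily feed = 3973 kg * 0.048 = 190.704 kg/day

190.704 kg/day


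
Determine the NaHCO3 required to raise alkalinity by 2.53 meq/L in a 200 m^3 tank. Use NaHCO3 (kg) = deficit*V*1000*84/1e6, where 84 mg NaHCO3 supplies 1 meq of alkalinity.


Tank volume in L = 200 m^3 * 1000 = 200000 L
Total meq required = 2.53 meq/L * 200000 L = 506000 meq
NaHCO3 mass = 506000 meq * 84 mg/meq / 1e6 = 42.504 kg

42.504 kg


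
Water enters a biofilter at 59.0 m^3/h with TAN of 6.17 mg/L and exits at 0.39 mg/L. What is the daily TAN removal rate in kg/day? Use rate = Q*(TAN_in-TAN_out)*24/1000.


Concentration drop: TAN_in - TAN_out = 6.17 - 0.39 = 5.78 mg/L
Hourly TAN removed = Q * dTAN = 59.0 m^3/h * 5.78 mg/L = 341.02 g/h  (m^3/h * mg/L = g/h)
Daily TAN removed = 341.02 * 24 = 8184.48 g/day
Convert to kg/day: 8184.48 / 1000 = 8.18448 kg/day

8.18448 kg/day


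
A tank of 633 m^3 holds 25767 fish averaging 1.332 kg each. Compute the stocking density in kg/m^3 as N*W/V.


Total biomass = 25767 fish * 1.332 kg = 34321.644 kg
Density = total biomass / volume = 34321.644 / 633 = 54.2206 kg/m^3

54.2206 kg/m^3


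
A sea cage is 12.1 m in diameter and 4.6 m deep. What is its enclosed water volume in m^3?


r = d/2 = 12.1/2 = 6.05 m
Base area = pi*r^2 = pi*6.05^2 = 114.99015 m^2
Volume = 114.99015 * 4.6 = 528.955 m^3

528.955 m^3


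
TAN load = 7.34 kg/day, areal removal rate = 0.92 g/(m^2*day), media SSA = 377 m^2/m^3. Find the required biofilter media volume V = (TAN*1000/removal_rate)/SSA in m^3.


A = 7.34*1000 / 0.92 = 7978.2609 m^2
V = 7978.2609 / 377 = 21.1625

21.1625 m^3


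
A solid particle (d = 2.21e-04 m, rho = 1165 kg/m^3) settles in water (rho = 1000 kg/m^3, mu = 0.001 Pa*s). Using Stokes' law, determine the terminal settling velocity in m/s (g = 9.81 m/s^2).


Density difference: rho_p - rho_f = 1165 - 1000 = 165 kg/m^3
d^2 = (2.21e-04)^2 = 4.8841e-08 m^2
Numerator = (rho_p - rho_f) * g * d^2 = 165 * 9.81 * 4.8841e-08 = 7.9056485e-05
Denominator = 18 * mu = 18 * 0.001 = 0.018
v_s = 7.9056485e-05 / 0.018 = 0.00439203 m/s
Check: Re = rho_f * v_s * d / mu = 1000 * 0.00439203 * 2.21e-04 / 0.001 = 0.971 < 1, so Stokes' law applies.

0.00439203 m/s


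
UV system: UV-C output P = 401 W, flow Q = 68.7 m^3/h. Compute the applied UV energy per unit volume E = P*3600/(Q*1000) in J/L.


Energy delivered per hour = 401 W * 3600 s = 1443600 J/h
Volume treated per hour = 68.7 m^3/h * 1000 = 68700 L/h
dose = 1443600 / 68700 = 21.0131 J/L

21.0131 J/L


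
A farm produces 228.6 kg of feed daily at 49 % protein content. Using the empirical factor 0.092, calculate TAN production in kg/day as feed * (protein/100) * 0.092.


Protein in feed = 228.6 * 49/100 = 112.014 kg/day
TAN = protein * 0.092 = 112.014 * 0.092 = 10.305288 kg/day

10.305288 kg/day


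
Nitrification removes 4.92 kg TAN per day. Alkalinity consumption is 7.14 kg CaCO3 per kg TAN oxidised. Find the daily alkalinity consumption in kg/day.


Alkalinity factor: 7.14 kg CaCO3 consumed per kg TAN nitrified
alk = 4.92 kg TAN * 7.14 = 35.1288 kg CaCO3/day

35.1288 kg CaCO3/day


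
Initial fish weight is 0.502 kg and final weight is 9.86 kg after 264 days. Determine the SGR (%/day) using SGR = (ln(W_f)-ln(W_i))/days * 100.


ln(W_f) = ln(9.86) = 2.2884862
ln(W_i) = ln(0.502) = -0.68915516
ln(W_f) - ln(W_i) = 2.2884862 - -0.68915516 = 2.9776414
SGR = 2.9776414 / 264 * 100 = 1.12789 %/day

1.12789 %/day


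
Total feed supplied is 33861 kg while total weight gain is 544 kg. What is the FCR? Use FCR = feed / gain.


FCR = feed consumed / weight gained
FCR = 33861 kg / 544 kg = 62.2445

62.2445


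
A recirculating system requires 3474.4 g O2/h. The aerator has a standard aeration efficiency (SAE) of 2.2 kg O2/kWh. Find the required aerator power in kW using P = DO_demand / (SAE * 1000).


SAE in g O2/kWh = 2.2 * 1000 = 2200 g/kWh
P = DO_demand / SAE_g = 3474.4 / 2200 = 1.57927 kW

1.57927 kW


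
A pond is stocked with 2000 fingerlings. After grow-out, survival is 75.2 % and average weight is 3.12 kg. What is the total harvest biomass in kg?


Survivors = 2000 * 75.2/100 = 1504 fish
Harvest biomass = survivors * W_f = 1504 * 3.12 = 4692.48 kg

4692.48 kg


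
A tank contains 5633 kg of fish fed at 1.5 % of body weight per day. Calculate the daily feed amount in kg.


Feeding rate fraction = 1.5% / 100 = 0.015
Daily feed = 5633 kg * 0.015 = 84.495 kg/day

84.495 kg/day


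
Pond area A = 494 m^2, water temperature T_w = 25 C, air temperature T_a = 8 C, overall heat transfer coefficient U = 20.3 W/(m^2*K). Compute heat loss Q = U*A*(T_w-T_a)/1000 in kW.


Temperature difference dT = 25 - 8 = 17 K
Heat loss (W) = U * A * dT = 20.3 * 494 * 17 = 170479.4 W
Convert to kW: 170479.4 / 1000 = 170.4794 kW

170.4794 kW


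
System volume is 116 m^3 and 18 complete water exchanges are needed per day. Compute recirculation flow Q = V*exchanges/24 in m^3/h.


Daily recirculation volume = 116 m^3 * 18 = 2088 m^3/day
Flow rate Q = daily volume / 24 h = 2088 / 24 = 87 m^3/h

87 m^3/h


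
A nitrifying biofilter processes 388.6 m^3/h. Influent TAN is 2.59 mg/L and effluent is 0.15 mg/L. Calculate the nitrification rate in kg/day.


Concentration drop: TAN_in - TAN_out = 2.59 - 0.15 = 2.44 mg/L
Hourly TAN removed = Q * dTAN = 388.6 m^3/h * 2.44 mg/L = 948.184 g/h  (m^3/h * mg/L = g/h)
Daily TAN removed = 948.184 * 24 = 22756.416 g/day
Convert to kg/day: 22756.416 / 1000 = 22.756416 kg/day

22.756416 kg/day


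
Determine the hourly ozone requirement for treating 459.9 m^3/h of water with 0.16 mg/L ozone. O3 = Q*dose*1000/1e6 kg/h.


O3 demand (mg/h) = Q * dose * 1000 = 459.9 * 0.16 * 1000 = 73584 mg/h
Convert mg to kg: 73584 / 1e6 = 0.073584 kg/h

0.073584 kg/h


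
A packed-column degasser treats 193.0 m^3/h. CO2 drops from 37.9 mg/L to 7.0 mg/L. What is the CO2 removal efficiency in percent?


CO2_out / CO2_in = 7.0 / 37.9 = 0.18469657
Fraction remaining = 0.18469657
efficiency = (1 - 0.18469657) * 100 = 81.5303 %

81.5303 %


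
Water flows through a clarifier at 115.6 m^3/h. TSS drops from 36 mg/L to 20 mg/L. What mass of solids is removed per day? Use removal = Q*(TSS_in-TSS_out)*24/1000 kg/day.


Concentration drop: TSS_in - TSS_out = 36 - 20 = 16 mg/L
Hourly solids removed = Q * dTSS = 115.6 m^3/h * 16 mg/L = 1849.6 g/h  (m^3/h * mg/L = g/h)
Daily solids removed = 1849.6 * 24 = 44390.4 g/day
Convert g to kg: 44390.4 / 1000 = 44.3904 kg/day

44.3904 kg/day


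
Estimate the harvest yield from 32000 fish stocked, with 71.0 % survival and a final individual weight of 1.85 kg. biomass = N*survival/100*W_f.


Survivors = 32000 * 71.0/100 = 22720 fish
Harvest biomass = survivors * W_f = 22720 * 1.85 = 42032 kg

42032 kg


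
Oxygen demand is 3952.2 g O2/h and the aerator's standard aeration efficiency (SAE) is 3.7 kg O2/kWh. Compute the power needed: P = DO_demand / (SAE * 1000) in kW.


SAE in g O2/kWh = 3.7 * 1000 = 3700 g/kWh
P = DO_demand / SAE_g = 3952.2 / 3700 = 1.06816 kW

1.06816 kW


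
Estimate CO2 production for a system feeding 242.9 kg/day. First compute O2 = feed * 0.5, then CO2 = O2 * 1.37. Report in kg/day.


O2 = 242.9 * 0.5 = 121.45
CO2 = 121.45 * 1.37 = 166.3865

166.3865 kg/day


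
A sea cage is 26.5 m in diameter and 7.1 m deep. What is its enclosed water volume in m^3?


r = d/2 = 26.5/2 = 13.25 m
Base area = pi*r^2 = pi*13.25^2 = 551.54586 m^2
Volume = 551.54586 * 7.1 = 3915.98 m^3

3915.98 m^3


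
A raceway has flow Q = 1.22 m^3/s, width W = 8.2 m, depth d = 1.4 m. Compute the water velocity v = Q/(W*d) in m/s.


Cross-sectional area = W * d = 8.2 * 1.4 = 11.48 m^2
Velocity = Q / A = 1.22 / 11.48 = 0.106272 m/s

0.106272 m/s


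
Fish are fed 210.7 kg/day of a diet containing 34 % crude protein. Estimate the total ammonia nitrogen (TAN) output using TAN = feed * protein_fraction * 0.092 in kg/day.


Protein in feed = 210.7 * 34/100 = 71.638 kg/day
TAN = protein * 0.092 = 71.638 * 0.092 = 6.590696 kg/day

6.590696 kg/day


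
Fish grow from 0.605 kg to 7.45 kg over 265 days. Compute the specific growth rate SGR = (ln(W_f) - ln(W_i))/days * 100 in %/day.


ln(W_f) = ln(7.45) = 2.008214
ln(W_i) = ln(0.605) = -0.50252682
ln(W_f) - ln(W_i) = 2.008214 - -0.50252682 = 2.5107408
SGR = 2.5107408 / 265 * 100 = 0.947449 %/day

0.947449 %/day


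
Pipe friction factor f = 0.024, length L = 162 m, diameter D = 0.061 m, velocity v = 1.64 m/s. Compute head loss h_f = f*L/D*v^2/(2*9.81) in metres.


v^2 = 1.64^2 = 2.6896 m^2/s^2
L/D = 162/0.061 = 2655.7377
h_f = f*(L/D)*v^2/(2g) = 0.024 * 2655.7377 * 2.6896 / 19.62 = 8.73746 m

8.73746 m


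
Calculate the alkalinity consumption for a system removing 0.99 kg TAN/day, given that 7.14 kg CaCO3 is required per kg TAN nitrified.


Alkalinity factor: 7.14 kg CaCO3 consumed per kg TAN nitrified
alk = 0.99 kg TAN * 7.14 = 7.0686 kg CaCO3/day

7.0686 kg CaCO3/day


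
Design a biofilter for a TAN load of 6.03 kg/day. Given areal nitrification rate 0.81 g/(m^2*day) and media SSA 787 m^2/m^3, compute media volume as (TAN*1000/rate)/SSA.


A = 6.03*1000 / 0.81 = 7444.4444 m^2
V = 7444.4444 / 787 = 9.45927

9.45927 m^3


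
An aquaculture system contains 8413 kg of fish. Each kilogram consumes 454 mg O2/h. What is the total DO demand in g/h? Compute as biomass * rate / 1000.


Total O2 consumption (mg/h) = 8413 kg * 454 mg/(kg*h) = 3819502 mg/h
Convert to g/h: 3819502 / 1000 = 3819.502 g/h

3819.502 g/h


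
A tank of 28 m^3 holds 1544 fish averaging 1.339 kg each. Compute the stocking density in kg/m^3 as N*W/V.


Total biomass = 1544 fish * 1.339 kg = 2067.416 kg
Density = total biomass / volume = 2067.416 / 28 = 73.8363 kg/m^3

73.8363 kg/m^3


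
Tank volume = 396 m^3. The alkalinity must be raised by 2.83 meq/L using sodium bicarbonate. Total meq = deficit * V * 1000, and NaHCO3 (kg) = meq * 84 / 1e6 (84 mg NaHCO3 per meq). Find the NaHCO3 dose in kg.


Tank volume in L = 396 m^3 * 1000 = 396000 L
Total meq required = 2.83 meq/L * 396000 L = 1120680 meq
NaHCO3 mass = 1120680 meq * 84 mg/meq / 1e6 = 94.1371 kg

94.1371 kg


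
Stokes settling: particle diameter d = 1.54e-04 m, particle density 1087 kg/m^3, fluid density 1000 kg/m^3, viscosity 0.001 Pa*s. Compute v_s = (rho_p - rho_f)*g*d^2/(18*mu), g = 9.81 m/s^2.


Density difference: rho_p - rho_f = 1087 - 1000 = 87 kg/m^3
d^2 = (1.54e-04)^2 = 2.3716e-08 m^2
Numerator = (rho_p - rho_f) * g * d^2 = 87 * 9.81 * 2.3716e-08 = 2.0240895e-05
Denominator = 18 * mu = 18 * 0.001 = 0.018
v_s = 2.0240895e-05 / 0.018 = 0.00112449 m/s
Check: Re = rho_f * v_s * d / mu = 1000 * 0.00112449 * 1.54e-04 / 0.001 = 0.173 < 1, so Stokes' law applies.

0.00112449 m/s


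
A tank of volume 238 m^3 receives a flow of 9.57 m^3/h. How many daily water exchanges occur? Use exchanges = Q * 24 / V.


Daily flow volume = 9.57 m^3/h * 24 h = 229.68 m^3/day
Exchanges = daily flow / tank volume = 229.68 / 238 = 0.965042 exchanges/day

0.965042 exchanges/day


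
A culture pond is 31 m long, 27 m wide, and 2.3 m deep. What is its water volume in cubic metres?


Base area = L * W = 31 * 27 = 837 m^2
Volume = area * depth = 837 * 2.3 = 1925.1 m^3

1925.1 m^3


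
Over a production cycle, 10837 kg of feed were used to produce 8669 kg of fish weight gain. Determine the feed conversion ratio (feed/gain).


FCR = feed consumed / weight gained
FCR = 10837 kg / 8669 kg = 1.25009

1.25009


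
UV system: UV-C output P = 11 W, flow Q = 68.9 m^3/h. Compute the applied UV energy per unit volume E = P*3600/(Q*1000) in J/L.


Energy delivered per hour = 11 W * 3600 s = 39600 J/h
Volume treated per hour = 68.9 m^3/h * 1000 = 68900 L/h
dose = 39600 / 68900 = 0.574746 J/L

0.574746 J/L


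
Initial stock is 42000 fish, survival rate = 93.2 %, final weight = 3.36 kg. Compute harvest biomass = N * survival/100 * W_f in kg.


Survivors = 42000 * 93.2/100 = 39144 fish
Harvest biomass = survivors * W_f = 39144 * 3.36 = 131523.84 kg

131523.84 kg


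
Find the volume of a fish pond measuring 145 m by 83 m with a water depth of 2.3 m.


Base area = L * W = 145 * 83 = 12035 m^2
Volume = area * depth = 12035 * 2.3 = 27680.5 m^3

27680.5 m^3


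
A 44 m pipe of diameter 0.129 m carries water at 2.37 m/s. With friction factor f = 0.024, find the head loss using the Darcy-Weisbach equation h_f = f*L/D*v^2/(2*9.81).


v^2 = 2.37^2 = 5.6169 m^2/s^2
L/D = 44/0.129 = 341.08527
h_f = f*(L/D)*v^2/(2g) = 0.024 * 341.08527 * 5.6169 / 19.62 = 2.34354 m

2.34354 m


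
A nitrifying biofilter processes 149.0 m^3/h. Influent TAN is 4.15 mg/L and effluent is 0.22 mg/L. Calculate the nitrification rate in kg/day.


Concentration drop: TAN_in - TAN_out = 4.15 - 0.22 = 3.93 mg/L
Hourly TAN removed = Q * dTAN = 149.0 m^3/h * 3.93 mg/L = 585.57 g/h  (m^3/h * mg/L = g/h)
Daily TAN removed = 585.57 * 24 = 14053.68 g/day
Convert to kg/day: 14053.68 / 1000 = 14.05368 kg/day

14.05368 kg/day


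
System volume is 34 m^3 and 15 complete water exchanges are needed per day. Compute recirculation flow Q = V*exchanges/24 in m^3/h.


Daily recirculation volume = 34 m^3 * 15 = 510 m^3/day
Flow rate Q = daily volume / 24 h = 510 / 24 = 21.25 m^3/h

21.25 m^3/h


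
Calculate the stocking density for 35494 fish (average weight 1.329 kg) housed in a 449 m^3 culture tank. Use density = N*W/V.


Total biomass = 35494 fish * 1.329 kg = 47171.526 kg
Density = total biomass / volume = 47171.526 / 449 = 105.059 kg/m^3

105.059 kg/m^3


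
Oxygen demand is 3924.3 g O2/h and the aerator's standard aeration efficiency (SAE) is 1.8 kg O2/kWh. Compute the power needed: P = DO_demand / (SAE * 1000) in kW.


SAE in g O2/kWh = 1.8 * 1000 = 1800 g/kWh
P = DO_demand / SAE_g = 3924.3 / 1800 = 2.18017 kW

2.18017 kW


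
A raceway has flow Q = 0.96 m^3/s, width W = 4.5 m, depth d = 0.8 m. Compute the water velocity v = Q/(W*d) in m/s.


Cross-sectional area = W * d = 4.5 * 0.8 = 3.6 m^2
Velocity = Q / A = 0.96 / 3.6 = 0.266667 m/s

0.266667 m/s


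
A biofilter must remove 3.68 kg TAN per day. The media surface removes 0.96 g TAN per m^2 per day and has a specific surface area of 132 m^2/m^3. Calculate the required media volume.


A = 3.68*1000 / 0.96 = 3833.3333 m^2
V = 3833.3333 / 132 = 29.0404

29.0404 m^3


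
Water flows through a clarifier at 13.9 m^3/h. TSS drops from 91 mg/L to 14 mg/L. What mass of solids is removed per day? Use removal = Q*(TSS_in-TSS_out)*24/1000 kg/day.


Concentration drop: TSS_in - TSS_out = 91 - 14 = 77 mg/L
Hourly solids removed = Q * dTSS = 13.9 m^3/h * 77 mg/L = 1070.3 g/h  (m^3/h * mg/L = g/h)
Daily solids removed = 1070.3 * 24 = 25687.2 g/day
Convert g to kg: 25687.2 / 1000 = 25.6872 kg/day

25.6872 kg/day


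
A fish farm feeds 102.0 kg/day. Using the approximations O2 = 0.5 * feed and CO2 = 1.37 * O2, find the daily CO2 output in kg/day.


O2 = 102.0 * 0.5 = 51
CO2 = 51 * 1.37 = 69.87

69.87 kg/day


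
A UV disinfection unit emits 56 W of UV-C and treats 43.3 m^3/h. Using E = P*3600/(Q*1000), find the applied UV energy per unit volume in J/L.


Energy delivered per hour = 56 W * 3600 s = 201600 J/h
Volume treated per hour = 43.3 m^3/h * 1000 = 43300 L/h
dose = 201600 / 43300 = 4.65589 J/L

4.65589 J/L


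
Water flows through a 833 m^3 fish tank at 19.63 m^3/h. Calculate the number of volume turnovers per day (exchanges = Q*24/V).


Daily flow volume = 19.63 m^3/h * 24 h = 471.12 m^3/day
Exchanges = daily flow / tank volume = 471.12 / 833 = 0.56557 exchanges/day

0.56557 exchanges/day


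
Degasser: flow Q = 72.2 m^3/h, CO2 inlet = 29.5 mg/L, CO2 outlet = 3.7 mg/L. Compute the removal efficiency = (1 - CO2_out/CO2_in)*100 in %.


CO2_out / CO2_in = 3.7 / 29.5 = 0.12542373
Fraction remaining = 0.12542373
efficiency = (1 - 0.12542373) * 100 = 87.4576 %

87.4576 %


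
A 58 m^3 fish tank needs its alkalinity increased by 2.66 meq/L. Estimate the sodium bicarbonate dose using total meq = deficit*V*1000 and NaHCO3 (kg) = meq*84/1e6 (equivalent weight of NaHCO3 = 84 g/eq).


Tank volume in L = 58 m^3 * 1000 = 58000 L
Total meq required = 2.66 meq/L * 58000 L = 154280 meq
NaHCO3 mass = 154280 meq * 84 mg/meq / 1e6 = 12.9595 kg

12.9595 kg


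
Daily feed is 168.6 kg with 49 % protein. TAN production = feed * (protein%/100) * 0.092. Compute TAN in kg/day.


Protein in feed = 168.6 * 49/100 = 82.614 kg/day
TAN = protein * 0.092 = 82.614 * 0.092 = 7.600488 kg/day

7.600488 kg/day


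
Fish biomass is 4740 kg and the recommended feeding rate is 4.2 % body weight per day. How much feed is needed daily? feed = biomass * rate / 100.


Feeding rate fraction = 4.2% / 100 = 0.042
Daily feed = 4740 kg * 0.042 = 199.08 kg/day

199.08 kg/day


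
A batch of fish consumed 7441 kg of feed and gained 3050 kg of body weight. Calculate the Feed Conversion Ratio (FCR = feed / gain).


FCR = feed consumed / weight gained
FCR = 7441 kg / 3050 kg = 2.43967

2.43967


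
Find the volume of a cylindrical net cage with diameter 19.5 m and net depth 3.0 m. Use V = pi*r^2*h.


r = d/2 = 19.5/2 = 9.75 m
Base area = pi*r^2 = pi*9.75^2 = 298.64765 m^2
Volume = 298.64765 * 3.0 = 895.943 m^3

895.943 m^3


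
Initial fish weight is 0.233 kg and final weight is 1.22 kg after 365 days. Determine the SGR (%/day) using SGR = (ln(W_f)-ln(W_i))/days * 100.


ln(W_f) = ln(1.22) = 0.19885086
ln(W_i) = ln(0.233) = -1.4567168
ln(W_f) - ln(W_i) = 0.19885086 - -1.4567168 = 1.6555677
SGR = 1.6555677 / 365 * 100 = 0.45358 %/day

0.45358 %/day


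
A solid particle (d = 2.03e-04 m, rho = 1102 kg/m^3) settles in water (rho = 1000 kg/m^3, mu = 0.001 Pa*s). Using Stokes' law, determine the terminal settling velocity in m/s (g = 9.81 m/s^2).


Density difference: rho_p - rho_f = 1102 - 1000 = 102 kg/m^3
d^2 = (2.03e-04)^2 = 4.1209e-08 m^2
Numerator = (rho_p - rho_f) * g * d^2 = 102 * 9.81 * 4.1209e-08 = 4.123455e-05
Denominator = 18 * mu = 18 * 0.001 = 0.018
v_s = 4.123455e-05 / 0.018 = 0.00229081 m/s
Check: Re = rho_f * v_s * d / mu = 1000 * 0.00229081 * 2.03e-04 / 0.001 = 0.465 < 1, so Stokes' law applies.

0.00229081 m/s


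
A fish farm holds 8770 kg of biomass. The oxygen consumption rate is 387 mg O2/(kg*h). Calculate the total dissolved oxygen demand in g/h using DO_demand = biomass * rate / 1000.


Total O2 consumption (mg/h) = 8770 kg * 387 mg/(kg*h) = 3393990 mg/h
Convert to g/h: 3393990 / 1000 = 3393.99 g/h

3393.99 g/h


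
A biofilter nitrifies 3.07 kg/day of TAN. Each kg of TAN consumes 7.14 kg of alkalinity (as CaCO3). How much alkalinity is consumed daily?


Alkalinity factor: 7.14 kg CaCO3 consumed per kg TAN nitrified
alk = 3.07 kg TAN * 7.14 = 21.9198 kg CaCO3/day

21.9198 kg CaCO3/day


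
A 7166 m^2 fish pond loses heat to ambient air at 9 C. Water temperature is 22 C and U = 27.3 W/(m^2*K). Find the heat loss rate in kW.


Temperature difference dT = 22 - 9 = 13 K
Heat loss (W) = U * A * dT = 27.3 * 7166 * 13 = 2543213.4 W
Convert to kW: 2543213.4 / 1000 = 2543.2134 kW

2543.2134 kW


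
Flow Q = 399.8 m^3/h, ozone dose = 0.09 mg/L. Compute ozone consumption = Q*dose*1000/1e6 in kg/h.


O3 demand (mg/h) = Q * dose * 1000 = 399.8 * 0.09 * 1000 = 35982 mg/h
Convert mg to kg: 35982 / 1e6 = 0.035982 kg/h

0.035982 kg/h


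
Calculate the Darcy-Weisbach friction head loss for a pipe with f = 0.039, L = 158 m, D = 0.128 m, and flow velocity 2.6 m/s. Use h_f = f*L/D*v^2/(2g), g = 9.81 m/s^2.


v^2 = 2.6^2 = 6.76 m^2/s^2
L/D = 158/0.128 = 1234.375
h_f = f*(L/D)*v^2/(2g) = 0.039 * 1234.375 * 6.76 / 19.62 = 16.5867 m

16.5867 m


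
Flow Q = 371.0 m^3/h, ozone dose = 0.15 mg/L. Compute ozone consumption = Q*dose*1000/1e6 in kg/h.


O3 demand (mg/h) = Q * dose * 1000 = 371.0 * 0.15 * 1000 = 55650 mg/h
Convert mg to kg: 55650 / 1e6 = 0.05565 kg/h

0.05565 kg/h


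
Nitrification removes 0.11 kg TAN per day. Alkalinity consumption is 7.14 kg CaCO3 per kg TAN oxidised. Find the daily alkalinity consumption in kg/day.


Alkalinity factor: 7.14 kg CaCO3 consumed per kg TAN nitrified
alk = 0.11 kg TAN * 7.14 = 0.7854 kg CaCO3/day

0.7854 kg CaCO3/day


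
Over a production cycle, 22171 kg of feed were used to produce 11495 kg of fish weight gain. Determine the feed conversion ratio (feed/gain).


FCR = feed consumed / weight gained
FCR = 22171 kg / 11495 kg = 1.92875

1.92875


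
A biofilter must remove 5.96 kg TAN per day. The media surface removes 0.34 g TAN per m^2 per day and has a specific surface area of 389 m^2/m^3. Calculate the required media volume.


A = 5.96*1000 / 0.34 = 17529.412 m^2
V = 17529.412 / 389 = 45.0628

45.0628 m^3


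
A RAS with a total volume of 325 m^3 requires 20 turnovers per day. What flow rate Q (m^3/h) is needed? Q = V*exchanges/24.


Daily recirculation volume = 325 m^3 * 20 = 6500 m^3/day
Flow rate Q = daily volume / 24 h = 6500 / 24 = 270.833 m^3/h

270.833 m^3/h


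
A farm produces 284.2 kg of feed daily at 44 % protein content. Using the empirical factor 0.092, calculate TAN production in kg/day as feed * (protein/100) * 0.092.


Protein in feed = 284.2 * 44/100 = 125.048 kg/day
TAN = protein * 0.092 = 125.048 * 0.092 = 11.504416 kg/day

11.504416 kg/day


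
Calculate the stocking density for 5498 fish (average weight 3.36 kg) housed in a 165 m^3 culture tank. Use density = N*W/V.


Total biomass = 5498 fish * 3.36 kg = 18473.28 kg
Density = total biomass / volume = 18473.28 / 165 = 111.959 kg/m^3

111.959 kg/m^3


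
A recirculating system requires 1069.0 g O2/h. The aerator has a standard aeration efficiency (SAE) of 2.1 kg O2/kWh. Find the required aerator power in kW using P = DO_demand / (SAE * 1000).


SAE in g O2/kWh = 2.1 * 1000 = 2100 g/kWh
P = DO_demand / SAE_g = 1069.0 / 2100 = 0.509048 kW

0.509048 kW


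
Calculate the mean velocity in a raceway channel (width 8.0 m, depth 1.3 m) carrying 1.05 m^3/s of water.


Cross-sectional area = W * d = 8.0 * 1.3 = 10.4 m^2
Velocity = Q / A = 1.05 / 10.4 = 0.100962 m/s

0.100962 m/s


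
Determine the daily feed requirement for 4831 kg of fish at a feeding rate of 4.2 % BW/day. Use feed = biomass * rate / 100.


Feeding rate fraction = 4.2% / 100 = 0.042
Daily feed = 4831 kg * 0.042 = 202.902 kg/day

202.902 kg/day


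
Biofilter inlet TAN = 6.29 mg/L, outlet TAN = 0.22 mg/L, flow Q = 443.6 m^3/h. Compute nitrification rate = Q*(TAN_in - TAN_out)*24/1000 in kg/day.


Concentration drop: TAN_in - TAN_out = 6.29 - 0.22 = 6.07 mg/L
Hourly TAN removed = Q * dTAN = 443.6 m^3/h * 6.07 mg/L = 2692.652 g/h  (m^3/h * mg/L = g/h)
Daily TAN removed = 2692.652 * 24 = 64623.648 g/day
Convert to kg/day: 64623.648 / 1000 = 64.623648 kg/day

64.623648 kg/day


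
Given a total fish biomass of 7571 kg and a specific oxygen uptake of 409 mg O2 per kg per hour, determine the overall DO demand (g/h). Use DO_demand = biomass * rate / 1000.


Total O2 consumption (mg/h) = 7571 kg * 409 mg/(kg*h) = 3096539 mg/h
Convert to g/h: 3096539 / 1000 = 3096.539 g/h

3096.539 g/h


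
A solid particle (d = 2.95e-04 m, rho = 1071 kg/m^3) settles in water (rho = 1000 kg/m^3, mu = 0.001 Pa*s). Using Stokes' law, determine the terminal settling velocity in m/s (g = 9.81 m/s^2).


Density difference: rho_p - rho_f = 1071 - 1000 = 71 kg/m^3
d^2 = (2.95e-04)^2 = 8.7025e-08 m^2
Numerator = (rho_p - rho_f) * g * d^2 = 71 * 9.81 * 8.7025e-08 = 6.0613783e-05
Denominator = 18 * mu = 18 * 0.001 = 0.018
v_s = 6.0613783e-05 / 0.018 = 0.00336743 m/s
Check: Re = rho_f * v_s * d / mu = 1000 * 0.00336743 * 2.95e-04 / 0.001 = 0.993 < 1, so Stokes' law applies.

0.00336743 m/s


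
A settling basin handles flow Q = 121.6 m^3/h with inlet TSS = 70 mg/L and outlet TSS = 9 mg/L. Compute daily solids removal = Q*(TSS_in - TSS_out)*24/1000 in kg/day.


Concentration drop: TSS_in - TSS_out = 70 - 9 = 61 mg/L
Hourly solids removed = Q * dTSS = 121.6 m^3/h * 61 mg/L = 7417.6 g/h  (m^3/h * mg/L = g/h)
Daily solids removed = 7417.6 * 24 = 178022.4 g/day
Convert g to kg: 178022.4 / 1000 = 178.0224 kg/day

178.0224 kg/day


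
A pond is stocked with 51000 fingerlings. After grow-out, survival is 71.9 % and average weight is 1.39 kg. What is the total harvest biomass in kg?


Survivors = 51000 * 71.9/100 = 36669 fish
Harvest biomass = survivors * W_f = 36669 * 1.39 = 50969.91 kg

50969.91 kg


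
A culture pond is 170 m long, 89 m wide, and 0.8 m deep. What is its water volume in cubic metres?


Base area = L * W = 170 * 89 = 15130 m^2
Volume = area * depth = 15130 * 0.8 = 12104 m^3

12104 m^3


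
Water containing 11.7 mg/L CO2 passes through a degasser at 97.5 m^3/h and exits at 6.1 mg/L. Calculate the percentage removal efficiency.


CO2_out / CO2_in = 6.1 / 11.7 = 0.52136752
Fraction remaining = 0.52136752
efficiency = (1 - 0.52136752) * 100 = 47.8632 %

47.8632 %


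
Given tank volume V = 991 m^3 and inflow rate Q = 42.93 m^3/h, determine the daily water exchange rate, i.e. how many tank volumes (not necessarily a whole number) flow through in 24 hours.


Daily flow volume = 42.93 m^3/h * 24 h = 1030.32 m^3/day
Exchanges = daily flow / tank volume = 1030.32 / 991 = 1.03968 exchanges/day

1.03968 exchanges/day


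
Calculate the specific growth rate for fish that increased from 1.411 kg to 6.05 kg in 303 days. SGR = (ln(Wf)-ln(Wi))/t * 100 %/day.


ln(W_f) = ln(6.05) = 1.8000583
ln(W_i) = ln(1.411) = 0.34429867
ln(W_f) - ln(W_i) = 1.8000583 - 0.34429867 = 1.4557596
SGR = 1.4557596 / 303 * 100 = 0.480449 %/day

0.480449 %/day


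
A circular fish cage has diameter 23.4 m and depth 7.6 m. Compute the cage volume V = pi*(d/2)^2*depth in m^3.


r = d/2 = 23.4/2 = 11.7 m
Base area = pi*r^2 = pi*11.7^2 = 430.05262 m^2
Volume = 430.05262 * 7.6 = 3268.4 m^3

3268.4 m^3


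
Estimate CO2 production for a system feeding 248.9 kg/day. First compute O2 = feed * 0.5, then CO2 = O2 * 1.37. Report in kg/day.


O2 = 248.9 * 0.5 = 124.45
CO2 = 124.45 * 1.37 = 170.4965

170.4965 kg/day


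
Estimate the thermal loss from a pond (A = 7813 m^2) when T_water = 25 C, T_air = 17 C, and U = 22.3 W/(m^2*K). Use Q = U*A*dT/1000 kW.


Temperature difference dT = 25 - 17 = 8 K
Heat loss (W) = U * A * dT = 22.3 * 7813 * 8 = 1393839.2 W
Convert to kW: 1393839.2 / 1000 = 1393.8392 kW

1393.8392 kW


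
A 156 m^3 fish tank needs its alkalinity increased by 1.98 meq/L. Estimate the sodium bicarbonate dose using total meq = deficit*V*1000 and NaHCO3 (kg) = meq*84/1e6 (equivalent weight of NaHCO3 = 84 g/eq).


Tank volume in L = 156 m^3 * 1000 = 156000 L
Total meq required = 1.98 meq/L * 156000 L = 308880 meq
NaHCO3 mass = 308880 meq * 84 mg/meq / 1e6 = 25.9459 kg

25.9459 kg


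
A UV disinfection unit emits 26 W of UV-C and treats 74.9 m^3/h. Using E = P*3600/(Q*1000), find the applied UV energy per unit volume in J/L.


Energy delivered per hour = 26 W * 3600 s = 93600 J/h
Volume treated per hour = 74.9 m^3/h * 1000 = 74900 L/h
dose = 93600 / 74900 = 1.24967 J/L

1.24967 J/L


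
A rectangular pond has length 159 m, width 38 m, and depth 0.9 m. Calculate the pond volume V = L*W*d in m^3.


Base area = L * W = 159 * 38 = 6042 m^2
Volume = area * depth = 6042 * 0.9 = 5437.8 m^3

5437.8 m^3


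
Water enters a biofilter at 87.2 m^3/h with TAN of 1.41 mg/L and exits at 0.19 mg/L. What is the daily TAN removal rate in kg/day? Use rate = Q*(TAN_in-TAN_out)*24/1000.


Concentration drop: TAN_in - TAN_out = 1.41 - 0.19 = 1.22 mg/L
Hourly TAN removed = Q * dTAN = 87.2 m^3/h * 1.22 mg/L = 106.384 g/h  (m^3/h * mg/L = g/h)
Daily TAN removed = 106.384 * 24 = 2553.216 g/day
Convert to kg/day: 2553.216 / 1000 = 2.553216 kg/day

2.553216 kg/day


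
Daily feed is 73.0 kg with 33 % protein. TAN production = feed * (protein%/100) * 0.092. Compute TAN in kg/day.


Protein in feed = 73.0 * 33/100 = 24.09 kg/day
TAN = protein * 0.092 = 24.09 * 0.092 = 2.21628 kg/day

2.21628 kg/day


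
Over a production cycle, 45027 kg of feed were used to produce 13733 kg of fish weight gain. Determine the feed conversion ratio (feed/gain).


FCR = feed consumed / weight gained
FCR = 45027 kg / 13733 kg = 3.27874

3.27874


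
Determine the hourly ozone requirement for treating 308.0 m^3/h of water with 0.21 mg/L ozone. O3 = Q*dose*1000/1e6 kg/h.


O3 demand (mg/h) = Q * dose * 1000 = 308.0 * 0.21 * 1000 = 64680 mg/h
Convert mg to kg: 64680 / 1e6 = 0.06468 kg/h

0.06468 kg/h


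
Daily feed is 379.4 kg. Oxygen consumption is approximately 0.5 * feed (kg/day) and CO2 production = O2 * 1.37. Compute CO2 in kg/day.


O2 = 379.4 * 0.5 = 189.7
CO2 = 189.7 * 1.37 = 259.889

259.889 kg/day


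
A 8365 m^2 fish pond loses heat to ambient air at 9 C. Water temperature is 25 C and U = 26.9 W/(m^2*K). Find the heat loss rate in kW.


Temperature difference dT = 25 - 9 = 16 K
Heat loss (W) = U * A * dT = 26.9 * 8365 * 16 = 3600296 W
Convert to kW: 3600296 / 1000 = 3600.296 kW

3600.296 kW


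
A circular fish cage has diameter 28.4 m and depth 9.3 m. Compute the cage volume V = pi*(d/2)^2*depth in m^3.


r = d/2 = 28.4/2 = 14.2 m
Base area = pi*r^2 = pi*14.2^2 = 633.47074 m^2
Volume = 633.47074 * 9.3 = 5891.28 m^3

5891.28 m^3


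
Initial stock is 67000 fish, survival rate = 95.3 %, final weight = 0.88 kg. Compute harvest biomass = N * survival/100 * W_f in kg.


Survivors = 67000 * 95.3/100 = 63851 fish
Harvest biomass = survivors * W_f = 63851 * 0.88 = 56188.88 kg

56188.88 kg


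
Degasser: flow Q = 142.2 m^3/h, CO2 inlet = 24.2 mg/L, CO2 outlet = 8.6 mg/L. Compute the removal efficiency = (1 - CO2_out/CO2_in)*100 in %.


CO2_out / CO2_in = 8.6 / 24.2 = 0.3553719
Fraction remaining = 0.3553719
efficiency = (1 - 0.3553719) * 100 = 64.4628 %

64.4628 %


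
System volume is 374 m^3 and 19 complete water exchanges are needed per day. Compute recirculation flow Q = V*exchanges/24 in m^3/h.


Daily recirculation volume = 374 m^3 * 19 = 7106 m^3/day
Flow rate Q = daily volume / 24 h = 7106 / 24 = 296.083 m^3/h

296.083 m^3/h


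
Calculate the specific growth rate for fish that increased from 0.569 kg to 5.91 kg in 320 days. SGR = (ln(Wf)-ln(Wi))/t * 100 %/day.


ln(W_f) = ln(5.91) = 1.7766458
ln(W_i) = ln(0.569) = -0.56387484
ln(W_f) - ln(W_i) = 1.7766458 - -0.56387484 = 2.3405206
SGR = 2.3405206 / 320 * 100 = 0.731413 %/day

0.731413 %/day


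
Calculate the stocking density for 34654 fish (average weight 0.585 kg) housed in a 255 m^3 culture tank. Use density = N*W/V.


Total biomass = 34654 fish * 0.585 kg = 20272.59 kg
Density = total biomass / volume = 20272.59 / 255 = 79.5004 kg/m^3

79.5004 kg/m^3


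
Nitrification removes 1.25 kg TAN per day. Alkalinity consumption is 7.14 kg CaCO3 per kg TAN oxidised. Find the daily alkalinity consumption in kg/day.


Alkalinity factor: 7.14 kg CaCO3 consumed per kg TAN nitrified
alk = 1.25 kg TAN * 7.14 = 8.925 kg CaCO3/day

8.925 kg CaCO3/day


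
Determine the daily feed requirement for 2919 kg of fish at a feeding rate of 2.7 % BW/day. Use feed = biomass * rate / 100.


Feeding rate fraction = 2.7% / 100 = 0.027
Daily feed = 2919 kg * 0.027 = 78.813 kg/day

78.813 kg/day


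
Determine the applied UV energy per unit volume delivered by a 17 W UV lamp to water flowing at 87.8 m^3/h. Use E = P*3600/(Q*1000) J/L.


Energy delivered per hour = 17 W * 3600 s = 61200 J/h
Volume treated per hour = 87.8 m^3/h * 1000 = 87800 L/h
dose = 61200 / 87800 = 0.697039 J/L

0.697039 J/L


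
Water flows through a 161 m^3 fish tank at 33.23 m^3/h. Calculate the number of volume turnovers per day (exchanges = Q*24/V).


Daily flow volume = 33.23 m^3/h * 24 h = 797.52 m^3/day
Exchanges = daily flow / tank volume = 797.52 / 161 = 4.95354 exchanges/day

4.95354 exchanges/day


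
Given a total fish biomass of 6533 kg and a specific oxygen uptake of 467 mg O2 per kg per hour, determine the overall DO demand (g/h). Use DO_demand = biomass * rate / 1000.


Total O2 consumption (mg/h) = 6533 kg * 467 mg/(kg*h) = 3050911 mg/h
Convert to g/h: 3050911 / 1000 = 3050.911 g/h

3050.911 g/h


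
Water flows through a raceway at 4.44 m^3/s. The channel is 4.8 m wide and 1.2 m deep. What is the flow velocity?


Cross-sectional area = W * d = 4.8 * 1.2 = 5.76 m^2
Velocity = Q / A = 4.44 / 5.76 = 0.770833 m/s

0.770833 m/s


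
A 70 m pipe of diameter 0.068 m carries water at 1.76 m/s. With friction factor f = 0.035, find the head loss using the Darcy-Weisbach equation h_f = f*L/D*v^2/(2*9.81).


v^2 = 1.76^2 = 3.0976 m^2/s^2
L/D = 70/0.068 = 1029.4118
h_f = f*(L/D)*v^2/(2g) = 0.035 * 1029.4118 * 3.0976 / 19.62 = 5.68831 m

5.68831 m


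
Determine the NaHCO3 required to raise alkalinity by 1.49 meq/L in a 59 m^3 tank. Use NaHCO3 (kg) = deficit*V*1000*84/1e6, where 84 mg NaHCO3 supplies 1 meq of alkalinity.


Tank volume in L = 59 m^3 * 1000 = 59000 L
Total meq required = 1.49 meq/L * 59000 L = 87910 meq
NaHCO3 mass = 87910 meq * 84 mg/meq / 1e6 = 7.38444 kg

7.38444 kg


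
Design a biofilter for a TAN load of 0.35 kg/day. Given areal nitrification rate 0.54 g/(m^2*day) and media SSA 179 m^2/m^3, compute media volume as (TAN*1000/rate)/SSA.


A = 0.35*1000 / 0.54 = 648.14815 m^2
V = 648.14815 / 179 = 3.62094

3.62094 m^3


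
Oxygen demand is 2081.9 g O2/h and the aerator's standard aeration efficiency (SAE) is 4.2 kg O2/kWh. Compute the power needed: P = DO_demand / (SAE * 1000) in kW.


SAE in g O2/kWh = 4.2 * 1000 = 4200 g/kWh
P = DO_demand / SAE_g = 2081.9 / 4200 = 0.49569 kW

0.49569 kW


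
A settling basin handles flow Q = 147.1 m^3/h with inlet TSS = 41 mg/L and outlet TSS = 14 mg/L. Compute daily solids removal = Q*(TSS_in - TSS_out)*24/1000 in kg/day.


Concentration drop: TSS_in - TSS_out = 41 - 14 = 27 mg/L
Hourly solids removed = Q * dTSS = 147.1 m^3/h * 27 mg/L = 3971.7 g/h  (m^3/h * mg/L = g/h)
Daily solids removed = 3971.7 * 24 = 95320.8 g/day
Convert g to kg: 95320.8 / 1000 = 95.3208 kg/day

95.3208 kg/day


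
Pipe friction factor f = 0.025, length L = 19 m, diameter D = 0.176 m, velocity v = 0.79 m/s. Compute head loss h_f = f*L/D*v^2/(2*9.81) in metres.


v^2 = 0.79^2 = 0.6241 m^2/s^2
L/D = 19/0.176 = 107.95455
h_f = f*(L/D)*v^2/(2g) = 0.025 * 107.95455 * 0.6241 / 19.62 = 0.0858492 m

0.0858492 m


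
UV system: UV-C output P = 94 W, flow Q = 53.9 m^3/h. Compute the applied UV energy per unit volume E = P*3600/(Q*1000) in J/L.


Energy delivered per hour = 94 W * 3600 s = 338400 J/h
Volume treated per hour = 53.9 m^3/h * 1000 = 53900 L/h
dose = 338400 / 53900 = 6.27829 J/L

6.27829 J/L


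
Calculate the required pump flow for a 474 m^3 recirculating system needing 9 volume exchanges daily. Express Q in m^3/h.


Daily recirculation volume = 474 m^3 * 9 = 4266 m^3/day
Flow rate Q = daily volume / 24 h = 4266 / 24 = 177.75 m^3/h

177.75 m^3/h


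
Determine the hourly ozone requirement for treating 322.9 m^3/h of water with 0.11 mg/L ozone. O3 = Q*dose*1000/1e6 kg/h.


O3 demand (mg/h) = Q * dose * 1000 = 322.9 * 0.11 * 1000 = 35519 mg/h
Convert mg to kg: 35519 / 1e6 = 0.035519 kg/h

0.035519 kg/h


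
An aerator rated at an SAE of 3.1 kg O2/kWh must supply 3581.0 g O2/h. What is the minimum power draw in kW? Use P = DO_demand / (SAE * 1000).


SAE in g O2/kWh = 3.1 * 1000 = 3100 g/kWh
P = DO_demand / SAE_g = 3581.0 / 3100 = 1.15516 kW

1.15516 kW


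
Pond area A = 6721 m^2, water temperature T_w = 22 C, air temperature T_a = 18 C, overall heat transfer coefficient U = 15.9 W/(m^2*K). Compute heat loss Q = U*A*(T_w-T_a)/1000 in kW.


Temperature difference dT = 22 - 18 = 4 K
Heat loss (W) = U * A * dT = 15.9 * 6721 * 4 = 427455.6 W
Convert to kW: 427455.6 / 1000 = 427.4556 kW

427.4556 kW


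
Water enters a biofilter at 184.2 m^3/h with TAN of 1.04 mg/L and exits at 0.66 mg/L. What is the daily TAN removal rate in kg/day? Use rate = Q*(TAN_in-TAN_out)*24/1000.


Concentration drop: TAN_in - TAN_out = 1.04 - 0.66 = 0.38 mg/L
Hourly TAN removed = Q * dTAN = 184.2 m^3/h * 0.38 mg/L = 69.996 g/h  (m^3/h * mg/L = g/h)
Daily TAN removed = 69.996 * 24 = 1679.904 g/day
Convert to kg/day: 1679.904 / 1000 = 1.679904 kg/day

1.679904 kg/day
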